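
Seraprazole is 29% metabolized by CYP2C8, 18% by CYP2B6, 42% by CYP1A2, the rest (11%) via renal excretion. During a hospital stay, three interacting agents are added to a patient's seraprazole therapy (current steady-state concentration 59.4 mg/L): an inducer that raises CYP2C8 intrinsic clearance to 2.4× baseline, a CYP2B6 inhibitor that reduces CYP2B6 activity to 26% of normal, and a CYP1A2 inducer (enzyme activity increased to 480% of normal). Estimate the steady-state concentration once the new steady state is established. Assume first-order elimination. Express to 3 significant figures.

CYP2C8: 0.29 × 2.4 = 0.696
CYP2B6: 0.18 × 0.26 = 0.0468
CYP1A2: 0.42 × 4.8 = 2.016
Other: 0.11 (unchanged)
New clearance relative to baseline: 0.696 + 0.0468 + 2.016 + 0.11 = 2.8688.
Steady-state concentration ∝ 1/CL: new value = 59.4 / 2.8688 = 20.7 mg/L.

20.7 mg/L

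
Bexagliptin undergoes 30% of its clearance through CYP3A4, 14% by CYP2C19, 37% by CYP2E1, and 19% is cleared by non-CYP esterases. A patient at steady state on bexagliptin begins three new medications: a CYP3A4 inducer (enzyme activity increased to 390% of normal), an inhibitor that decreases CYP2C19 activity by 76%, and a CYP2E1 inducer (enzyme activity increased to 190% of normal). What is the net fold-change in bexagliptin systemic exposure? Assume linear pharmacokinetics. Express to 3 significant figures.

The CYP3A4 pathway (30% of clearance) rises to 3.9× activity: 0.3 × 3.9 = 1.17.
The CYP2C19 pathway (14% of clearance) falls to 0.24× activity: 0.14 × 0.24 = 0.0336.
The CYP2E1 pathway (37% of clearance) is boosted to 1.9× activity: 0.37 × 1.9 = 0.703.
The remaining 19% of clearance is unaffected.
New clearance relative to baseline: 1.17 + 0.0336 + 0.703 + 0.19 = 2.0966.
Net systemic exposure ratio = 1 / 2.0966 = 0.477.

0.477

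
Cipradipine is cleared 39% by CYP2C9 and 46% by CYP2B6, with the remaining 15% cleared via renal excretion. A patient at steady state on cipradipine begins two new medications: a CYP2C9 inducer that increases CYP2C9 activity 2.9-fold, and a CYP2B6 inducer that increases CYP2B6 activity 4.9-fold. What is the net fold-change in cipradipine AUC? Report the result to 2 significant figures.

0.28

CYP2C9: 0.39 × 2.9 = 1.131
CYP2B6: 0.46 × 4.9 = 2.254
Other: 0.15 (unchanged)
Relative clearance = 1.131 + 2.254 + 0.15 = 3.535.
Net AUC ratio = 1 / 3.535 = 0.28.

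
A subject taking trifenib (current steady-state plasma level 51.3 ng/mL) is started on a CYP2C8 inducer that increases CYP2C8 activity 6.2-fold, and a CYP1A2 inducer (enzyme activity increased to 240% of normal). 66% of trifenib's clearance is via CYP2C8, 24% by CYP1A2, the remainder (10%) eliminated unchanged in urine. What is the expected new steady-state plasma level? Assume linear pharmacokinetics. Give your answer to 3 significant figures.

10.8 ng/mL

The CYP2C8 pathway (66% of clearance) increases to 6.2× activity: 0.66 × 6.2 = 4.092.
The CYP1A2 pathway (24% of clearance) is boosted to 2.4× activity: 0.24 × 2.4 = 0.576.
The remaining 10% of clearance is unaffected.
New clearance relative to baseline: 4.092 + 0.576 + 0.1 = 4.768.
Steady-state plasma level ∝ 1/CL: new value = 51.3 / 4.768 = 10.8 ng/mL.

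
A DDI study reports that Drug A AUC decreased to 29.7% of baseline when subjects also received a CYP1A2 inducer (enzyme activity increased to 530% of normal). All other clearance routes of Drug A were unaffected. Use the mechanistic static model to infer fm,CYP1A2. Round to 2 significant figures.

Let fm be the CYP1A2 fraction. New clearance relative to baseline = fm × 5.3 + (1 − fm).
AUC ratio = 1 / (new CL fraction), so new CL fraction = 1 / 0.297 = 3.367.
fm × 5.3 + 1 − fm = 3.367  ⇒  fm × (5.3 − 1) = 2.367  ⇒  fm = 0.55.

0.55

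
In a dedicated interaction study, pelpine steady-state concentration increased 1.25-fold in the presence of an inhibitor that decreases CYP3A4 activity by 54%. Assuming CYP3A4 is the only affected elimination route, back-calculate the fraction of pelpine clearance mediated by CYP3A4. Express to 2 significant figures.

0.37

Write x for the fraction cleared via CYP3A4. The observed steady-state concentration change means clearance fell to 1/1.25 = 0.8 of baseline.
Setting x·0.46 + (1 − x) = 0.8 and solving: x = (0.8 − 1)/(0.46 − 1) = 0.37.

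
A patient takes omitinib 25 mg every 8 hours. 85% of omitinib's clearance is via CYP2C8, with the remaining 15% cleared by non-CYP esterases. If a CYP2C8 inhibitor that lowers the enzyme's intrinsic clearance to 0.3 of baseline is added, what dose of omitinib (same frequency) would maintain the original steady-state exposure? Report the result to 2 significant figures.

10 mg

The CYP2C8 pathway (85% of clearance) falls to 0.3× activity: 0.85 × 0.3 = 0.255.
Non-CYP routes (15%) are unchanged.
Relative clearance = 0.255 + 0.15 = 0.405.
Exposure is unchanged when dose changes in proportion to clearance. New dose = 25 mg × 0.405 = 10 mg.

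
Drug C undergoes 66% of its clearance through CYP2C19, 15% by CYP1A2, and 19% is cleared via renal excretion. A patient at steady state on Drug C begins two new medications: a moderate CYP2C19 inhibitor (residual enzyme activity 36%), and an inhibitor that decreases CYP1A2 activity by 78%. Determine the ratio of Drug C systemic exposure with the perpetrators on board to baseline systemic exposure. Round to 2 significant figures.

The CYP2C19 pathway (66% of clearance) falls to 0.36× activity: 0.66 × 0.36 = 0.2376.
The CYP1A2 pathway (15% of clearance) drops to 0.22× activity: 0.15 × 0.22 = 0.033.
The remaining 19% of clearance is unaffected.
New clearance relative to baseline: 0.2376 + 0.033 + 0.19 = 0.4606.
Because systemic exposure varies inversely with clearance, the combined effect is 1 / 0.4606 = 2.2.

2.2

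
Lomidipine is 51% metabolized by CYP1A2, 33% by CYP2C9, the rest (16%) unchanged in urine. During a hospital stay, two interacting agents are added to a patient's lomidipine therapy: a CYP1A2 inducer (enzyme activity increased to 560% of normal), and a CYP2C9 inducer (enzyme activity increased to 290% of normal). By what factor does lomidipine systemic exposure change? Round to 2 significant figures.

CYP1A2: 0.51 × 5.6 = 2.856
CYP2C9: 0.33 × 2.9 = 0.957
Other: 0.16 (unchanged)
CL_new/CL_old = 2.856 + 0.957 + 0.16 = 3.973.
Net systemic exposure ratio = 1 / 3.973 = 0.25.

0.25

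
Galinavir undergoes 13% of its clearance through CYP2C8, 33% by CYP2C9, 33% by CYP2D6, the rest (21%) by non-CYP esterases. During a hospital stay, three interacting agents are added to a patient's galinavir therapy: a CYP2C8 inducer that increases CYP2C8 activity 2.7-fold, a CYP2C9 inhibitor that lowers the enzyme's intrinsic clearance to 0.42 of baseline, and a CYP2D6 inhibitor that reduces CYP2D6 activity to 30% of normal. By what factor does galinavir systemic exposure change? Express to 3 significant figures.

1.25

The CYP2C8 pathway (13% of clearance) rises to 2.7× activity: 0.13 × 2.7 = 0.351.
The CYP2C9 pathway (33% of clearance) drops to 0.42× activity: 0.33 × 0.42 = 0.1386.
The CYP2D6 pathway (33% of clearance) falls to 0.3× activity: 0.33 × 0.3 = 0.099.
The remaining 21% of clearance is unaffected.
CL_new/CL_old = 0.351 + 0.1386 + 0.099 + 0.21 = 0.7986.
Systemic exposure ∝ 1/CL: fold-change = 1 / 0.7986 = 1.25.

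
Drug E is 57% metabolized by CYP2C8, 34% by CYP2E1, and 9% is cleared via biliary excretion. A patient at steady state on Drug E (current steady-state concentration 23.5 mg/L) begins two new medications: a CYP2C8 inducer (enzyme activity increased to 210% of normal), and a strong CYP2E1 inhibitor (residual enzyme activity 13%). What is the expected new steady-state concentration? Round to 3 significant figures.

17.7 mg/L

The CYP2C8 pathway (57% of clearance) increases to 2.1× activity: 0.57 × 2.1 = 1.197.
The CYP2E1 pathway (34% of clearance) falls to 0.13× activity: 0.34 × 0.13 = 0.0442.
The remaining 9% of clearance is unaffected.
Relative clearance = 1.197 + 0.0442 + 0.09 = 1.3312.
Steady-state concentration ∝ 1/CL: new value = 23.5 / 1.3312 = 17.7 mg/L.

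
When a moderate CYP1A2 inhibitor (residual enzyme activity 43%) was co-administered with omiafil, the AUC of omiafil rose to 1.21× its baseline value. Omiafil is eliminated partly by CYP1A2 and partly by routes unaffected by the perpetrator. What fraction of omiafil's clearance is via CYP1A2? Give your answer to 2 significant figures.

Call the CYP1A2 fraction fm. After the interaction, CL_new/CL_old = fm × 0.43 + (1 − fm).
AUC ratio = 1 / (new CL fraction), so new CL fraction = 1 / 1.21 = 0.8264.
fm × 0.43 + 1 − fm = 0.8264  ⇒  fm × (0.43 − 1) = −0.1736  ⇒  fm = 0.30.

0.30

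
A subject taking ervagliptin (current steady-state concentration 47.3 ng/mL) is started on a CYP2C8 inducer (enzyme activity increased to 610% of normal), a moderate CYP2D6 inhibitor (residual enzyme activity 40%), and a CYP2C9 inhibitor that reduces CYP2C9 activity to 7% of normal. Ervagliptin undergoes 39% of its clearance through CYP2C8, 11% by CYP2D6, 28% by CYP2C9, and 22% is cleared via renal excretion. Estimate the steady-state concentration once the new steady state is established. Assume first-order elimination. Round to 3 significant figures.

17.8 ng/mL

The CYP2C8 pathway (39% of clearance) is boosted to 6.1× activity: 0.39 × 6.1 = 2.379.
The CYP2D6 pathway (11% of clearance) drops to 0.4× activity: 0.11 × 0.4 = 0.044.
The CYP2C9 pathway (28% of clearance) is reduced to 0.07× activity: 0.28 × 0.07 = 0.0196.
Non-CYP routes (22%) are unchanged.
New clearance relative to baseline: 2.379 + 0.044 + 0.0196 + 0.22 = 2.6626.
Steady-state concentration ∝ 1/CL: new value = 47.3 / 2.6626 = 17.8 ng/mL.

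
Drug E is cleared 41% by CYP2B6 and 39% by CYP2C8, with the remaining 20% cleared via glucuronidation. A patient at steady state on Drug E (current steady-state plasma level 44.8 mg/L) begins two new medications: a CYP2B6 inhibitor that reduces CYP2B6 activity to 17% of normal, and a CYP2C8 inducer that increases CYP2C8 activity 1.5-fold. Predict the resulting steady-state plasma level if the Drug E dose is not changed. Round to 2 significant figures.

CYP2B6: 0.41 × 0.17 = 0.0697
CYP2C8: 0.39 × 1.5 = 0.585
Other: 0.2 (unchanged)
CL_new/CL_old = 0.0697 + 0.585 + 0.2 = 0.8547.
New steady-state plasma level = 44.8 / 0.8547 = 52 mg/L (concentration scales inversely with clearance).

52 mg/L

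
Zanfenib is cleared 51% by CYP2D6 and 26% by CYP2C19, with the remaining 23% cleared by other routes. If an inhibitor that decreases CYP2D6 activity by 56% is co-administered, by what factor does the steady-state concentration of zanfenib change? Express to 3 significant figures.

1.40

CYP2D6: 0.51 × 0.44 = 0.2244
CYP2C19: 0.26 (unchanged)
Other: 0.23 (unchanged)
CL_new/CL_old = 0.2244 + 0.26 + 0.23 = 0.7144.
Steady-state concentration is inversely proportional to clearance, so the fold-change is 1 / 0.7144 = 1.40.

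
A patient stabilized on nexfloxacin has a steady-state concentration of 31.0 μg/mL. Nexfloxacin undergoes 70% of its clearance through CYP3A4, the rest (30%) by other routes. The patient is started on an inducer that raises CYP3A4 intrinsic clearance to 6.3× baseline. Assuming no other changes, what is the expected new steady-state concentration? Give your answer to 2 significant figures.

6.6 μg/mL

CYP3A4: 0.7 × 6.3 = 4.41
Other: 0.3 (unchanged)
Relative clearance = 4.41 + 0.3 = 4.71.
Steady-state concentration ∝ 1/CL, so new value = 31.0 / 4.71 = 6.6 μg/mL.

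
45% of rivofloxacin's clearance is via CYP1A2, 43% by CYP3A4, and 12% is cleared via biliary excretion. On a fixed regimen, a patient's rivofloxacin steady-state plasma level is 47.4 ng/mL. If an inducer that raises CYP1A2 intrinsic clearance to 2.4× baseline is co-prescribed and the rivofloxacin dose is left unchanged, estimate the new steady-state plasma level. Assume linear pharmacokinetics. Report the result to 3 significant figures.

The CYP1A2 pathway (45% of clearance) is boosted to 2.4× activity: 0.45 × 2.4 = 1.08.
CYP3A4 (43%) and the residual 12% are unaffected.
New clearance relative to baseline: 1.08 + 0.43 + 0.12 = 1.63.
Steady-state plasma level ∝ 1/CL, so new value = 47.4 / 1.63 = 29.1 ng/mL.

29.1 ng/mL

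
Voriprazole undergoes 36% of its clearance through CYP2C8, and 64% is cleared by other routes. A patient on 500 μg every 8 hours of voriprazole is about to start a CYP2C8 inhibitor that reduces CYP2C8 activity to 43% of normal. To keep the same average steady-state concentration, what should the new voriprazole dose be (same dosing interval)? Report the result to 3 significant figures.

397 μg

The CYP2C8 pathway (36% of clearance) drops to 0.43× activity: 0.36 × 0.43 = 0.1548.
Non-CYP routes (64%) are unchanged.
New clearance relative to baseline: 0.1548 + 0.64 = 0.7948.
Css,avg = (dose rate)/CL, so holding Css fixed requires dose ∝ CL: 500 × 0.7948 = 397 μg.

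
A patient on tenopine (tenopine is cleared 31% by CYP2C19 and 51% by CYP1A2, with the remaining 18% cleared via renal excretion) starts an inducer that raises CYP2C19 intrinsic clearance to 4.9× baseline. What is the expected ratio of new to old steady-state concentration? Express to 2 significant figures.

The CYP2C19 pathway (31% of clearance) is boosted to 4.9× activity: 0.31 × 4.9 = 1.519.
CYP1A2 (51%) and the residual 18% are unaffected.
New clearance relative to baseline: 1.519 + 0.51 + 0.18 = 2.209.
Steady-state concentration is inversely proportional to clearance, so the fold-change is 1 / 2.209 = 0.45.

0.45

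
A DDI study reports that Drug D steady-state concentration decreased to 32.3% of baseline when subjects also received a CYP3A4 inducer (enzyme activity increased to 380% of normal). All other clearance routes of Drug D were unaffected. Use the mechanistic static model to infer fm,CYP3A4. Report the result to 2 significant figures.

Call the CYP3A4 fraction fm. After the interaction, CL_new/CL_old = fm × 3.8 + (1 − fm).
Steady-state concentration ratio = 1 / (new CL fraction), so new CL fraction = 1 / 0.323 = 3.096.
fm × 3.8 + 1 − fm = 3.096  ⇒  fm × (3.8 − 1) = 2.096  ⇒  fm = 0.75.

0.75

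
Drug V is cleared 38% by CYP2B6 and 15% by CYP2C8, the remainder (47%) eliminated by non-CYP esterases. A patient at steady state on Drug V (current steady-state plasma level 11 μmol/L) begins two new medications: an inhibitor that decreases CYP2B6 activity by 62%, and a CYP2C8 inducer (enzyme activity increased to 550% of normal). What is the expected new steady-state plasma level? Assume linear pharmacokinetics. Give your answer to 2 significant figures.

The CYP2B6 pathway (38% of clearance) is reduced to 0.38× activity: 0.38 × 0.38 = 0.1444.
The CYP2C8 pathway (15% of clearance) increases to 5.5× activity: 0.15 × 5.5 = 0.825.
The remaining 47% of clearance is unaffected.
CL_new/CL_old = 0.1444 + 0.825 + 0.47 = 1.4394.
New steady-state plasma level = 11 / 1.4394 = 7.6 μmol/L (concentration scales inversely with clearance).

7.6 μmol/L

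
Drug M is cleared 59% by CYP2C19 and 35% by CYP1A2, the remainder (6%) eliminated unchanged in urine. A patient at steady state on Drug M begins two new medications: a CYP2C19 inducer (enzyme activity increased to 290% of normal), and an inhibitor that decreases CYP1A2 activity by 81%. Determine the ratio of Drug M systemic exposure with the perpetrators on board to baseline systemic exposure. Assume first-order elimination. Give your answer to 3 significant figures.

0.544

The CYP2C19 pathway (59% of clearance) increases to 2.9× activity: 0.59 × 2.9 = 1.711.
The CYP1A2 pathway (35% of clearance) drops to 0.19× activity: 0.35 × 0.19 = 0.0665.
Non-CYP routes (6%) are unchanged.
New clearance relative to baseline: 1.711 + 0.0665 + 0.06 = 1.8375.
Net systemic exposure ratio = 1 / 1.8375 = 0.544.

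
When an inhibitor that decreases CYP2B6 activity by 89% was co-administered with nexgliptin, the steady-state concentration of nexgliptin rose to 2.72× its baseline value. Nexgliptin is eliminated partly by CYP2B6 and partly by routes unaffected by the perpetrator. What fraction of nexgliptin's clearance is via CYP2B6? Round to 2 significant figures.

0.71

CL'/CL = 1 / 2.72 = 0.3676
0.11·fm + (1 − fm) = 0.3676
fm = (0.3676 − 1) / (0.11 − 1) = 0.71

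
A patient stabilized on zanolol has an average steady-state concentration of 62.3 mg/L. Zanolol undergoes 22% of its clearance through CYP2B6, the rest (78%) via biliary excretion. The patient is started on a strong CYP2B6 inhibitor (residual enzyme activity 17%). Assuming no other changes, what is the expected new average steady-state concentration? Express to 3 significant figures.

76.2 mg/L

The CYP2B6 pathway (22% of clearance) falls to 0.17× activity: 0.22 × 0.17 = 0.0374.
Non-CYP routes (78%) are unchanged.
New clearance relative to baseline: 0.0374 + 0.78 = 0.8174.
New average steady-state concentration = baseline ÷ relative clearance = 62.3 / 0.8174 = 76.2 mg/L.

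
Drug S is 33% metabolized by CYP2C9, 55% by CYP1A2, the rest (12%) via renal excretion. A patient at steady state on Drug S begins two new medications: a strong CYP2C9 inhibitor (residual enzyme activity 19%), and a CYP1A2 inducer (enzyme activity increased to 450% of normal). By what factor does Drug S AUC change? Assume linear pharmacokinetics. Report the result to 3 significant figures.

The CYP2C9 pathway (33% of clearance) drops to 0.19× activity: 0.33 × 0.19 = 0.0627.
The CYP1A2 pathway (55% of clearance) rises to 4.5× activity: 0.55 × 4.5 = 2.475.
The remaining 12% of clearance is unaffected.
CL_new/CL_old = 0.0627 + 2.475 + 0.12 = 2.6577.
Because AUC varies inversely with clearance, the combined effect is 1 / 2.6577 = 0.376.

0.376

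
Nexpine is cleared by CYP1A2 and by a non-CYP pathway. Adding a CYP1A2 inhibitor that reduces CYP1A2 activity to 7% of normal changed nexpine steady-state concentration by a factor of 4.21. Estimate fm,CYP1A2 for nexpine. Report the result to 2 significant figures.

0.82

Write x for the fraction cleared via CYP1A2. The observed steady-state concentration change means clearance fell to 1/4.21 = 0.2375 of baseline.
Only the CYP1A2 route changed, so 0.2375 = x·0.07 + (1 − x), giving x = 0.82.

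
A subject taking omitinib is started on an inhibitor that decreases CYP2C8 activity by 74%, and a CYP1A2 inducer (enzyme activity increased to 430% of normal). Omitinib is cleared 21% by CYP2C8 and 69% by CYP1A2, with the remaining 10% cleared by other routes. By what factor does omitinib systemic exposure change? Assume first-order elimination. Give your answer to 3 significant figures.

CYP2C8: 0.21 × 0.26 = 0.0546
CYP1A2: 0.69 × 4.3 = 2.967
Other: 0.1 (unchanged)
Relative clearance = 0.0546 + 2.967 + 0.1 = 3.1216.
Because systemic exposure varies inversely with clearance, the combined effect is 1 / 3.1216 = 0.320.

0.320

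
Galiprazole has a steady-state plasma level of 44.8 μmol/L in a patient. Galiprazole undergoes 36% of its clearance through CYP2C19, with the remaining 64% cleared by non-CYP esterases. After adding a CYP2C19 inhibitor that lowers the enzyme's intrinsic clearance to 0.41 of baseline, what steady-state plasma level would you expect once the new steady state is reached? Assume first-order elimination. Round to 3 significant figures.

CYP2C19: 0.36 × 0.41 = 0.1476
Other: 0.64 (unchanged)
CL_new/CL_old = 0.1476 + 0.64 = 0.7876.
With dosing unchanged, steady-state plasma level scales as 1/CL: 44.8 / 0.7876 = 56.9 μmol/L.

56.9 μmol/L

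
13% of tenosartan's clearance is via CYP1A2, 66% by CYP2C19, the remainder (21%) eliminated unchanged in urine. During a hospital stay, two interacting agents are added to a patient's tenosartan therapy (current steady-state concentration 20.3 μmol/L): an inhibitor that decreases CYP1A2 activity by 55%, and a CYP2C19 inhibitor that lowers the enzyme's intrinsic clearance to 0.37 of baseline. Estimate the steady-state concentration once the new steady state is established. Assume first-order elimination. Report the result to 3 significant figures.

39.6 μmol/L

The CYP1A2 pathway (13% of clearance) drops to 0.45× activity: 0.13 × 0.45 = 0.0585.
The CYP2C19 pathway (66% of clearance) is reduced to 0.37× activity: 0.66 × 0.37 = 0.2442.
The remaining 21% of clearance is unaffected.
CL_new/CL_old = 0.0585 + 0.2442 + 0.21 = 0.5127.
Dividing the baseline by the relative clearance: 20.3 / 0.5127 = 39.6 μmol/L.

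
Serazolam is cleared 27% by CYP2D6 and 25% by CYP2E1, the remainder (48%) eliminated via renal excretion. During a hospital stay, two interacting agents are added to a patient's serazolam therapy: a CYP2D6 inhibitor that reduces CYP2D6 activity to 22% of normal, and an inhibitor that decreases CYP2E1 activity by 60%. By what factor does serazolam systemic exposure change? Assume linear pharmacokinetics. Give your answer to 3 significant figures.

The CYP2D6 pathway (27% of clearance) is reduced to 0.22× activity: 0.27 × 0.22 = 0.0594.
The CYP2E1 pathway (25% of clearance) drops to 0.4× activity: 0.25 × 0.4 = 0.1.
Non-CYP routes (48%) are unchanged.
CL_new/CL_old = 0.0594 + 0.1 + 0.48 = 0.6394.
Net systemic exposure ratio = 1 / 0.6394 = 1.56.

1.56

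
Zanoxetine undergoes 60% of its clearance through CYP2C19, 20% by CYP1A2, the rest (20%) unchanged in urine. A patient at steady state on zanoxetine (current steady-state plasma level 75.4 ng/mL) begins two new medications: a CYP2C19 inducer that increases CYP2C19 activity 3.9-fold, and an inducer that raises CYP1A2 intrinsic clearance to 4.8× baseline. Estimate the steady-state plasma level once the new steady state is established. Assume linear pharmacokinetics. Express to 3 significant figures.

21.5 ng/mL

CYP2C19: 0.6 × 3.9 = 2.34
CYP1A2: 0.2 × 4.8 = 0.96
Other: 0.2 (unchanged)
New clearance relative to baseline: 2.34 + 0.96 + 0.2 = 3.5.
Dividing the baseline by the relative clearance: 75.4 / 3.5 = 21.5 ng/mL.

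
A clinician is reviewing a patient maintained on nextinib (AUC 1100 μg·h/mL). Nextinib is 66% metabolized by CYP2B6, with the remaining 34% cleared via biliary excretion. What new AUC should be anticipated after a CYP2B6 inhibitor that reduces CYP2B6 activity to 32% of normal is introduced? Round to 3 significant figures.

CYP2B6: 0.66 × 0.32 = 0.2112
Other: 0.34 (unchanged)
New clearance relative to baseline: 0.2112 + 0.34 = 0.5512.
New AUC = baseline ÷ relative clearance = 1100 / 0.5512 = 2.00 × 10³ μg·h/mL.

2.00 × 10³ μg·h/mL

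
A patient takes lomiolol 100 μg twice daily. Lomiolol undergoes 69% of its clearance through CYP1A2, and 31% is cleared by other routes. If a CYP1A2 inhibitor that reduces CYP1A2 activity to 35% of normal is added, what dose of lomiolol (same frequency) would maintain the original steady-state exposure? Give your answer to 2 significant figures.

The CYP1A2 pathway (69% of clearance) is reduced to 0.35× activity: 0.69 × 0.35 = 0.2415.
Non-CYP routes (31%) are unchanged.
CL_new/CL_old = 0.2415 + 0.31 = 0.5515.
Css,avg = (dose rate)/CL, so holding Css fixed requires dose ∝ CL: 100 × 0.5515 = 55 μg.

55 μg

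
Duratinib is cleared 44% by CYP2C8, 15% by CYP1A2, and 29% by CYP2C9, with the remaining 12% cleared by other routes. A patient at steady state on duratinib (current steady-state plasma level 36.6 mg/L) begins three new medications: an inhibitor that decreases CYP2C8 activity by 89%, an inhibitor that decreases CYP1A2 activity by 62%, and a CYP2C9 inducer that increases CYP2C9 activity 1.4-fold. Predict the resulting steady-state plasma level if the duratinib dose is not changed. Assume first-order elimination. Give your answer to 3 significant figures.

58.0 mg/L

The CYP2C8 pathway (44% of clearance) is reduced to 0.11× activity: 0.44 × 0.11 = 0.0484.
The CYP1A2 pathway (15% of clearance) falls to 0.38× activity: 0.15 × 0.38 = 0.057.
The CYP2C9 pathway (29% of clearance) increases to 1.4× activity: 0.29 × 1.4 = 0.406.
The remaining 12% of clearance is unaffected.
Relative clearance = 0.0484 + 0.057 + 0.406 + 0.12 = 0.6314.
New steady-state plasma level = 36.6 / 0.6314 = 58.0 mg/L (concentration scales inversely with clearance).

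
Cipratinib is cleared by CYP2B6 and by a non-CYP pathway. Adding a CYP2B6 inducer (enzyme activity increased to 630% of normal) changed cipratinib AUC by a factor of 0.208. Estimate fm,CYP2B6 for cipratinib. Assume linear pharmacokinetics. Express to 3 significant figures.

0.718

Write x for the fraction cleared via CYP2B6. The observed AUC change means clearance rose to 1/0.208 = 4.808 of baseline.
Only the CYP2B6 route changed, so 4.808 = x·6.3 + (1 − x), giving x = 0.718.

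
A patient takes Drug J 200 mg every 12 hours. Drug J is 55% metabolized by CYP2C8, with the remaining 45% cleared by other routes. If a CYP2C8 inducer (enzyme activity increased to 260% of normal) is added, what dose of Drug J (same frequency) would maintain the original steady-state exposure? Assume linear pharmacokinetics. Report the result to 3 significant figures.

376 mg

CYP2C8: 0.55 × 2.6 = 1.43
Other: 0.45 (unchanged)
CL_new/CL_old = 1.43 + 0.45 = 1.88.
Exposure is unchanged when dose changes in proportion to clearance. New dose = 200 mg × 1.88 = 376 mg.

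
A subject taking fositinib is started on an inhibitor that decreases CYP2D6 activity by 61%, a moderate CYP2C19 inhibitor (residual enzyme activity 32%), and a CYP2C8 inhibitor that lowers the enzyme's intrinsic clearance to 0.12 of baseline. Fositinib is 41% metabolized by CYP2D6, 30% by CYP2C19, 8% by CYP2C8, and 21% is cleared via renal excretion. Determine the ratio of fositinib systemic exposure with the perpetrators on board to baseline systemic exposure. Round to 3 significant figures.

2.10

The CYP2D6 pathway (41% of clearance) falls to 0.39× activity: 0.41 × 0.39 = 0.1599.
The CYP2C19 pathway (30% of clearance) drops to 0.32× activity: 0.3 × 0.32 = 0.096.
The CYP2C8 pathway (8% of clearance) falls to 0.12× activity: 0.08 × 0.12 = 0.0096.
Non-CYP routes (21%) are unchanged.
Relative clearance = 0.1599 + 0.096 + 0.0096 + 0.21 = 0.4755.
Net systemic exposure ratio = 1 / 0.4755 = 2.10.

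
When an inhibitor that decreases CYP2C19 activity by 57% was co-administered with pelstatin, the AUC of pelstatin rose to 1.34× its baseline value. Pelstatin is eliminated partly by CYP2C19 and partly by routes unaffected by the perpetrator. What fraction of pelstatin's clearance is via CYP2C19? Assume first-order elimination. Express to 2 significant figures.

0.45

Write x for the fraction cleared via CYP2C19. The observed AUC change means clearance fell to 1/1.34 = 0.7463 of baseline.
Setting x·0.43 + (1 − x) = 0.7463 and solving: x = (0.7463 − 1)/(0.43 − 1) = 0.45.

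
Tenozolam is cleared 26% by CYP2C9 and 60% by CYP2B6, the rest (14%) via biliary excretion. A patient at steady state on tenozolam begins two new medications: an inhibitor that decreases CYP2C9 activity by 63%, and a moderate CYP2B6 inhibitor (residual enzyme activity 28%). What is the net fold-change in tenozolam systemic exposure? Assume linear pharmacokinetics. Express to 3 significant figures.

The CYP2C9 pathway (26% of clearance) drops to 0.37× activity: 0.26 × 0.37 = 0.0962.
The CYP2B6 pathway (60% of clearance) falls to 0.28× activity: 0.6 × 0.28 = 0.168.
The remaining 14% of clearance is unaffected.
Relative clearance = 0.0962 + 0.168 + 0.14 = 0.4042.
Systemic exposure ∝ 1/CL: fold-change = 1 / 0.4042 = 2.47.

2.47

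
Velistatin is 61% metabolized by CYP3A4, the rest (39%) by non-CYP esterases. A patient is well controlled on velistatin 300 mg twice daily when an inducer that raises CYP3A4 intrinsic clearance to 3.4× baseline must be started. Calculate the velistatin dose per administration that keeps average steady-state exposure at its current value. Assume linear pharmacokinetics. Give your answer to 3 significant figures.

The CYP3A4 pathway (61% of clearance) is boosted to 3.4× activity: 0.61 × 3.4 = 2.074.
Non-CYP routes (39%) are unchanged.
CL_new/CL_old = 2.074 + 0.39 = 2.464.
Css,avg = (dose rate)/CL, so holding Css fixed requires dose ∝ CL: 300 × 2.464 = 739 mg.

739 mg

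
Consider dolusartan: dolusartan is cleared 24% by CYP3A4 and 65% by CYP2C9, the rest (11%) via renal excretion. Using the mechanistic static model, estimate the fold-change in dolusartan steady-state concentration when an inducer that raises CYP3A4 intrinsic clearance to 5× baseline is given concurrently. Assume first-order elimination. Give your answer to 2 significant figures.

0.51

The CYP3A4 pathway (24% of clearance) is boosted to 5× activity: 0.24 × 5 = 1.2.
CYP2C9 (65%) and the residual 11% are unaffected.
Relative clearance = 1.2 + 0.65 + 0.11 = 1.96.
Since steady-state concentration ∝ 1/CL, the ratio is 1 / 1.96 = 0.51.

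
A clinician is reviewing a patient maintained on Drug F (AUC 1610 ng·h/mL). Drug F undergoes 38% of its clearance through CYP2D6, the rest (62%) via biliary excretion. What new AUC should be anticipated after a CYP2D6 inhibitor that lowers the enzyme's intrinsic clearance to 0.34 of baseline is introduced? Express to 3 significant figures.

2.15 × 10³ ng·h/mL

The CYP2D6 pathway (38% of clearance) drops to 0.34× activity: 0.38 × 0.34 = 0.1292.
The remaining 62% of clearance is unaffected.
Relative clearance = 0.1292 + 0.62 = 0.7492.
AUC ∝ 1/CL, so new value = 1610 / 0.7492 = 2.15 × 10³ ng·h/mL.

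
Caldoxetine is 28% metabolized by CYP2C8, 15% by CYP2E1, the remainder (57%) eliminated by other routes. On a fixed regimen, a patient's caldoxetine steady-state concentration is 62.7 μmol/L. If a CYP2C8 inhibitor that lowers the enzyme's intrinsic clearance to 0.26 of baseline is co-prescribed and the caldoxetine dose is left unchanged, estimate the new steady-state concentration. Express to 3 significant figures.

The CYP2C8 pathway (28% of clearance) is reduced to 0.26× activity: 0.28 × 0.26 = 0.0728.
CYP2E1 (15%) and the residual 57% are unaffected.
New clearance relative to baseline: 0.0728 + 0.15 + 0.57 = 0.7928.
With dosing unchanged, steady-state concentration scales as 1/CL: 62.7 / 0.7928 = 79.1 μmol/L.

79.1 μmol/L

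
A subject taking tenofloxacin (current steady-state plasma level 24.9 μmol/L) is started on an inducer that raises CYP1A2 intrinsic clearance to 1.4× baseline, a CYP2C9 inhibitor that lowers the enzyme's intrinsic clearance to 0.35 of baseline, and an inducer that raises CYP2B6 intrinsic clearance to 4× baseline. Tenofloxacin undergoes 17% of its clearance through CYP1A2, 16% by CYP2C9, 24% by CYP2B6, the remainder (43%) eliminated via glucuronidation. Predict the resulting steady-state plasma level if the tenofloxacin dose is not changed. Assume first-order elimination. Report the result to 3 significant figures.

14.8 μmol/L

The CYP1A2 pathway (17% of clearance) is boosted to 1.4× activity: 0.17 × 1.4 = 0.238.
The CYP2C9 pathway (16% of clearance) is reduced to 0.35× activity: 0.16 × 0.35 = 0.056.
The CYP2B6 pathway (24% of clearance) rises to 4× activity: 0.24 × 4 = 0.96.
The remaining 43% of clearance is unaffected.
New clearance relative to baseline: 0.238 + 0.056 + 0.96 + 0.43 = 1.684.
Dividing the baseline by the relative clearance: 24.9 / 1.684 = 14.8 μmol/L.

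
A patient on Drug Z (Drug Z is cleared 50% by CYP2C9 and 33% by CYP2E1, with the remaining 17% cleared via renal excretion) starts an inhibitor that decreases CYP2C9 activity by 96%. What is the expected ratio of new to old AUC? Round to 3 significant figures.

1.92

The CYP2C9 pathway (50% of clearance) is reduced to 0.04× activity: 0.5 × 0.04 = 0.02.
CYP2E1 (33%) and the residual 17% are unaffected.
CL_new/CL_old = 0.02 + 0.33 + 0.17 = 0.52.
AUC ratio = CL_old/CL_new = 1 / 0.52 = 1.92.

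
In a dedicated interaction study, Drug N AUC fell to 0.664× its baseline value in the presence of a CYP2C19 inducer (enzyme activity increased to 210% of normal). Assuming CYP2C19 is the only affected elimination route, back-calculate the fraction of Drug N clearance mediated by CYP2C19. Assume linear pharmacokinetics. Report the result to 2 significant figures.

0.46

Let x = fm,CYP2C19. Because AUC ∝ 1/CL, relative clearance rose to 1/0.664 = 1.506.
Setting x·2.1 + (1 − x) = 1.506 and solving: x = (1.506 − 1)/(2.1 − 1) = 0.46.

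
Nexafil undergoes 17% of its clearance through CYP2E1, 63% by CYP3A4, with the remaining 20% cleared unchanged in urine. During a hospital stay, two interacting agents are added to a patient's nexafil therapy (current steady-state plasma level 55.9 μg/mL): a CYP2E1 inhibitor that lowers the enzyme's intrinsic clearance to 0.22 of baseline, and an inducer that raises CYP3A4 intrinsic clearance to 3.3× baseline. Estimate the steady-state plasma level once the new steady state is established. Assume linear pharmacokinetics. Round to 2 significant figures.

24 μg/mL

The CYP2E1 pathway (17% of clearance) falls to 0.22× activity: 0.17 × 0.22 = 0.0374.
The CYP3A4 pathway (63% of clearance) increases to 3.3× activity: 0.63 × 3.3 = 2.079.
Non-CYP routes (20%) are unchanged.
New clearance relative to baseline: 0.0374 + 2.079 + 0.2 = 2.3164.
Dividing the baseline by the relative clearance: 55.9 / 2.3164 = 24 μg/mL.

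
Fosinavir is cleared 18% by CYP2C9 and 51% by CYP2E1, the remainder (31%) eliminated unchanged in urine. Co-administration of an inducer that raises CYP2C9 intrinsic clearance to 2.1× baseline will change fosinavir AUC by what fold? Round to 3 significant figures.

0.835

The CYP2C9 pathway (18% of clearance) increases to 2.1× activity: 0.18 × 2.1 = 0.378.
CYP2E1 (51%) and the residual 31% are unaffected.
CL_new/CL_old = 0.378 + 0.51 + 0.31 = 1.198.
Since AUC ∝ 1/CL, the ratio is 1 / 1.198 = 0.835.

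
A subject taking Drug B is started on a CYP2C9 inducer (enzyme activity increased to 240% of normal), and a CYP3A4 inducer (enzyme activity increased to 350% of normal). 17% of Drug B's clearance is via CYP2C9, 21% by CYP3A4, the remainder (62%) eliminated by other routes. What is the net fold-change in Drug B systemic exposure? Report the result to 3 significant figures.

0.567

The CYP2C9 pathway (17% of clearance) is boosted to 2.4× activity: 0.17 × 2.4 = 0.408.
The CYP3A4 pathway (21% of clearance) is boosted to 3.5× activity: 0.21 × 3.5 = 0.735.
Non-CYP routes (62%) are unchanged.
New clearance relative to baseline: 0.408 + 0.735 + 0.62 = 1.763.
Systemic exposure ∝ 1/CL: fold-change = 1 / 1.763 = 0.567.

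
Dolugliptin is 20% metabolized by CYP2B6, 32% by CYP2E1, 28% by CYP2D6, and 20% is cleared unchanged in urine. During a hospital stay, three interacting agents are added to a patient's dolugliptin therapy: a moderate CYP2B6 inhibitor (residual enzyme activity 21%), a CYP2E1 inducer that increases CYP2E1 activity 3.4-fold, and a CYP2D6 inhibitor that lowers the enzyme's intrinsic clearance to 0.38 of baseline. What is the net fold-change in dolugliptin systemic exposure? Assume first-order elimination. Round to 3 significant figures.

The CYP2B6 pathway (20% of clearance) falls to 0.21× activity: 0.2 × 0.21 = 0.042.
The CYP2E1 pathway (32% of clearance) increases to 3.4× activity: 0.32 × 3.4 = 1.088.
The CYP2D6 pathway (28% of clearance) drops to 0.38× activity: 0.28 × 0.38 = 0.1064.
Non-CYP routes (20%) are unchanged.
CL_new/CL_old = 0.042 + 1.088 + 0.1064 + 0.2 = 1.4364.
Systemic exposure ∝ 1/CL: fold-change = 1 / 1.4364 = 0.696.

0.696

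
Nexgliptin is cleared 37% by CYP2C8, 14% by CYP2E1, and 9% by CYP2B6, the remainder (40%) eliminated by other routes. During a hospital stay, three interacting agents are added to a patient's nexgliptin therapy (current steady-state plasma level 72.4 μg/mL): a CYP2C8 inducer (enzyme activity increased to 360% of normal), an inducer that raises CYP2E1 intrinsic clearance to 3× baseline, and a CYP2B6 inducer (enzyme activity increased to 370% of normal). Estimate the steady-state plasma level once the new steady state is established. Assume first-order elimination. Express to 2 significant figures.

29 μg/mL

The CYP2C8 pathway (37% of clearance) rises to 3.6× activity: 0.37 × 3.6 = 1.332.
The CYP2E1 pathway (14% of clearance) is boosted to 3× activity: 0.14 × 3 = 0.42.
The CYP2B6 pathway (9% of clearance) rises to 3.7× activity: 0.09 × 3.7 = 0.333.
The remaining 40% of clearance is unaffected.
New clearance relative to baseline: 1.332 + 0.42 + 0.333 + 0.4 = 2.485.
Dividing the baseline by the relative clearance: 72.4 / 2.485 = 29 μg/mL.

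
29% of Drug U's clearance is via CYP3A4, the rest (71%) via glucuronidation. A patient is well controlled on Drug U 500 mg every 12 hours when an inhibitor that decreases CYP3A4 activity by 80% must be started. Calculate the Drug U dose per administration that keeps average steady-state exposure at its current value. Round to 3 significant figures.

The CYP3A4 pathway (29% of clearance) drops to 0.2× activity: 0.29 × 0.2 = 0.058.
The remaining 71% of clearance is unaffected.
Relative clearance = 0.058 + 0.71 = 0.768.
To maintain the same steady-state level, dose must scale with clearance: new dose = 500 × 0.768 = 384 mg.

384 mg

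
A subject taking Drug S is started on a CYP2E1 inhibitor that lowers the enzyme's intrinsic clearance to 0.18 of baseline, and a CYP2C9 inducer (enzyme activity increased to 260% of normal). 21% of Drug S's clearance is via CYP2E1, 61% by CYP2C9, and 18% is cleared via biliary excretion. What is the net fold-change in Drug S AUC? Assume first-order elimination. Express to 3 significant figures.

0.554

CYP2E1: 0.21 × 0.18 = 0.0378
CYP2C9: 0.61 × 2.6 = 1.586
Other: 0.18 (unchanged)
CL_new/CL_old = 0.0378 + 1.586 + 0.18 = 1.8038.
Net AUC ratio = 1 / 1.8038 = 0.554.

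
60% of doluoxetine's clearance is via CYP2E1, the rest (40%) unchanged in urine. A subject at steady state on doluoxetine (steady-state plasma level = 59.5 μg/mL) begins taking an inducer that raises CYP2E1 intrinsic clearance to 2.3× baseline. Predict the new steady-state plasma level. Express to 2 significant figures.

33 μg/mL

The CYP2E1 pathway (60% of clearance) is boosted to 2.3× activity: 0.6 × 2.3 = 1.38.
The remaining 40% of clearance is unaffected.
CL_new/CL_old = 1.38 + 0.4 = 1.78.
New steady-state plasma level = baseline ÷ relative clearance = 59.5 / 1.78 = 33 μg/mL.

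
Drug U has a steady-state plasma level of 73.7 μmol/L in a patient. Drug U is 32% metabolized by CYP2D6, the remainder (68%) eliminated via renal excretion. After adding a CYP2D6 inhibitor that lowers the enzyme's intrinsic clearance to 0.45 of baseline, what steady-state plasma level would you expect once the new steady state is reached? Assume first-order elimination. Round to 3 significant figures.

CYP2D6: 0.32 × 0.45 = 0.144
Other: 0.68 (unchanged)
Relative clearance = 0.144 + 0.68 = 0.824.
With dosing unchanged, steady-state plasma level scales as 1/CL: 73.7 / 0.824 = 89.4 μmol/L.

89.4 μmol/L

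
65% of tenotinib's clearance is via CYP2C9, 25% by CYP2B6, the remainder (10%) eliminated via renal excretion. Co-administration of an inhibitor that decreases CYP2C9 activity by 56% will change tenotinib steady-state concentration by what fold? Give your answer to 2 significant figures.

The CYP2C9 pathway (65% of clearance) falls to 0.44× activity: 0.65 × 0.44 = 0.286.
CYP2B6 (25%) and the residual 10% are unaffected.
Relative clearance = 0.286 + 0.25 + 0.1 = 0.636.
Since steady-state concentration ∝ 1/CL, the ratio is 1 / 0.636 = 1.6.

1.6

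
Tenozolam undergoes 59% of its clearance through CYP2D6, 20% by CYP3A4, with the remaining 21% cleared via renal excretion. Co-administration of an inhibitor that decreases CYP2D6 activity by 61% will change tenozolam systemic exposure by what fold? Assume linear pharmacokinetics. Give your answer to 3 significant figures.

1.56

The CYP2D6 pathway (59% of clearance) falls to 0.39× activity: 0.59 × 0.39 = 0.2301.
CYP3A4 (20%) and the residual 21% are unaffected.
Relative clearance = 0.2301 + 0.2 + 0.21 = 0.6401.
Since systemic exposure ∝ 1/CL, the ratio is 1 / 0.6401 = 1.56.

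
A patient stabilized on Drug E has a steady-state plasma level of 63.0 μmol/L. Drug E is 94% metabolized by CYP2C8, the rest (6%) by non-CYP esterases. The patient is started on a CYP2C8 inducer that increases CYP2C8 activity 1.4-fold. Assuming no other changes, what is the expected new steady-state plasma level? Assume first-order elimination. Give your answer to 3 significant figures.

The CYP2C8 pathway (94% of clearance) is boosted to 1.4× activity: 0.94 × 1.4 = 1.316.
Non-CYP routes (6%) are unchanged.
Relative clearance = 1.316 + 0.06 = 1.376.
With dosing unchanged, steady-state plasma level scales as 1/CL: 63.0 / 1.376 = 45.8 μmol/L.

45.8 μmol/L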